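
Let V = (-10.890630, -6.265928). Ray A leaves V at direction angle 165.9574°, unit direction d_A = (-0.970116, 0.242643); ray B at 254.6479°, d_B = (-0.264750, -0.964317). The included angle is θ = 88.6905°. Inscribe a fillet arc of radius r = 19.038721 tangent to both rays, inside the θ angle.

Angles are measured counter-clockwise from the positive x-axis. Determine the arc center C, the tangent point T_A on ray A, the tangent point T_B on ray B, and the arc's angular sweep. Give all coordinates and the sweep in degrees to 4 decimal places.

center=(-34.4070,-20.0093) T_A=(-29.7874,-1.5395) T_B=(-16.0477,-25.0498) sweep=91.3095

bisector direction at 210.3026° = (-0.863372,-0.504568)
center distance |VC| = r/sin(θ/2) = 19.038721/sin(44.3453°) = 27.237851
C = V + |VC|·bis = (-34.4070,-20.0093)
T_A = V + ((C−V)·d_A)·d_A = V + 19.4789·d_A = (-29.7874,-1.5395)
T_B = V + ((C−V)·d_B)·d_B = V + 19.4789·d_B = (-16.0477,-25.0498)
sweep = 180° − θ = 91.3095°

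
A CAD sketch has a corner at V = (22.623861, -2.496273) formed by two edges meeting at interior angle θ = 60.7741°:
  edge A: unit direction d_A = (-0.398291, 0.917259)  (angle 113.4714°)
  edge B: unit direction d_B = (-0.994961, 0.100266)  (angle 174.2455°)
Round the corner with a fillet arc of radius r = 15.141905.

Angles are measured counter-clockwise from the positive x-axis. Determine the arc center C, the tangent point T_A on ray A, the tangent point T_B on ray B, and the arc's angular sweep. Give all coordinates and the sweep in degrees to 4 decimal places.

center=(-1.5499,15.1584) T_A=(12.3391,21.1893) T_B=(-3.0681,0.0928) sweep=119.2259

bisector direction at 143.8585° = (-0.807562,0.589782)
center distance |VC| = r/sin(θ/2) = 15.141905/sin(30.3870°) = 29.934249
C = V + |VC|·bis = (-1.5499,15.1584)
T_A = V + ((C−V)·d_A)·d_A = V + 25.8221·d_A = (12.3391,21.1893)
T_B = V + ((C−V)·d_B)·d_B = V + 25.8221·d_B = (-3.0681,0.0928)
sweep = 180° − θ = 119.2259°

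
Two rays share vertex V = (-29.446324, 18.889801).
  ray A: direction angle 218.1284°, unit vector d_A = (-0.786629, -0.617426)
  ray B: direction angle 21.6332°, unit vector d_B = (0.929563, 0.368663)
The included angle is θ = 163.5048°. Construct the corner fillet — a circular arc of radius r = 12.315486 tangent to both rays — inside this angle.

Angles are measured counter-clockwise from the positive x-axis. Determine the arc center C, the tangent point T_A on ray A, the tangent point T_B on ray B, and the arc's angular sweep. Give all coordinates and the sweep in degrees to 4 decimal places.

center=(-23.2467,8.0999) T_A=(-30.8506,17.7876) T_B=(-27.7869,19.5479) sweep=16.4952

bisector direction at 299.8808° = (0.498197,-0.867064)
center distance |VC| = r/sin(θ/2) = 12.315486/sin(81.7524°) = 12.444191
C = V + |VC|·bis = (-23.2467,8.0999)
T_A = V + ((C−V)·d_A)·d_A = V + 1.7851·d_A = (-30.8506,17.7876)
T_B = V + ((C−V)·d_B)·d_B = V + 1.7851·d_B = (-27.7869,19.5479)
sweep = 180° − θ = 16.4952°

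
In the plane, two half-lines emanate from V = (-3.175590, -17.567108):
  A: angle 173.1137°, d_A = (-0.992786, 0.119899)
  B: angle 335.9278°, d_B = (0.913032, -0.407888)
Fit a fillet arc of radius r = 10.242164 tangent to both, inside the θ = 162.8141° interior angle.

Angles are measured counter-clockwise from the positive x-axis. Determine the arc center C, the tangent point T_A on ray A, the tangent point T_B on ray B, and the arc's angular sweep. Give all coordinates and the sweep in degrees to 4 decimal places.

center=(-5.9401,-27.5498) T_A=(-4.7121,-17.3815) T_B=(-1.7625,-18.1984) sweep=17.1859

bisector direction at 254.5208° = (-0.266889,-0.963727)
center distance |VC| = r/sin(θ/2) = 10.242164/sin(81.4070°) = 10.358440
C = V + |VC|·bis = (-5.9401,-27.5498)
T_A = V + ((C−V)·d_A)·d_A = V + 1.5477·d_A = (-4.7121,-17.3815)
T_B = V + ((C−V)·d_B)·d_B = V + 1.5477·d_B = (-1.7625,-18.1984)
sweep = 180° − θ = 17.1859°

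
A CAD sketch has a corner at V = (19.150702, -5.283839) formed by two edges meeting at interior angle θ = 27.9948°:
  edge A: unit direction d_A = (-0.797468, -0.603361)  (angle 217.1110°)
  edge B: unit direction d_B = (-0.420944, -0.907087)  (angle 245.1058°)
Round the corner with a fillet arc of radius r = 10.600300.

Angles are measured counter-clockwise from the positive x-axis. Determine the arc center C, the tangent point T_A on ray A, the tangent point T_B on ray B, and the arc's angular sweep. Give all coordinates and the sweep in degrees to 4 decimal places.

center=(-8.3648,-39.3944) T_A=(-14.7606,-30.9410) T_B=(1.2506,-43.8565) sweep=152.0052

bisector direction at 231.1084° = (-0.627849,-0.778335)
center distance |VC| = r/sin(θ/2) = 10.600300/sin(13.9974°) = 43.825011
C = V + |VC|·bis = (-8.3648,-39.3944)
T_A = V + ((C−V)·d_A)·d_A = V + 42.5237·d_A = (-14.7606,-30.9410)
T_B = V + ((C−V)·d_B)·d_B = V + 42.5237·d_B = (1.2506,-43.8565)
sweep = 180° − θ = 152.0052°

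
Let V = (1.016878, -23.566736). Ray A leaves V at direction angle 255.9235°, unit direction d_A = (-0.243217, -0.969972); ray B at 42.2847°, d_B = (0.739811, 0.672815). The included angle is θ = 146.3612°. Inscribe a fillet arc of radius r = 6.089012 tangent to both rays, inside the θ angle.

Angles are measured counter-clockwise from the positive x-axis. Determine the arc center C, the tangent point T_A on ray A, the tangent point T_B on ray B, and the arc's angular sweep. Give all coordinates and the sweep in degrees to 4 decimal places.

bisector direction at 329.1041° = (0.858102,-0.513480)
center distance |VC| = r/sin(θ/2) = 6.089012/sin(73.1806°) = 6.361131
C = V + |VC|·bis = (6.4754,-26.8330)
T_A = V + ((C−V)·d_A)·d_A = V + 1.8406·d_A = (0.5692,-25.3521)
T_B = V + ((C−V)·d_B)·d_B = V + 1.8406·d_B = (2.3786,-22.3283)
sweep = 180° − θ = 33.6388°

center=(6.4754,-26.8330) T_A=(0.5692,-25.3521) T_B=(2.3786,-22.3283) sweep=33.6388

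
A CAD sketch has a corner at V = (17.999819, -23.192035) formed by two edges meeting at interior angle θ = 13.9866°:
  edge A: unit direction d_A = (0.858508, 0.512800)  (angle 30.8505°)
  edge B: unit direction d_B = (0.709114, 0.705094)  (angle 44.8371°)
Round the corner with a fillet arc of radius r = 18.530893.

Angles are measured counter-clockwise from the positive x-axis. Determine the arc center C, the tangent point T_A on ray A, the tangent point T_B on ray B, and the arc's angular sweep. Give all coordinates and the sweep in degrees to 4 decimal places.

center=(138.1904,70.1845) T_A=(147.6930,54.2756) T_B=(125.1243,83.3251) sweep=166.0134

bisector direction at 37.8438° = (0.789686,0.613511)
center distance |VC| = r/sin(θ/2) = 18.530893/sin(6.9933°) = 152.200363
C = V + |VC|·bis = (138.1904,70.1845)
T_A = V + ((C−V)·d_A)·d_A = V + 151.0681·d_A = (147.6930,54.2756)
T_B = V + ((C−V)·d_B)·d_B = V + 151.0681·d_B = (125.1243,83.3251)
sweep = 180° − θ = 166.0134°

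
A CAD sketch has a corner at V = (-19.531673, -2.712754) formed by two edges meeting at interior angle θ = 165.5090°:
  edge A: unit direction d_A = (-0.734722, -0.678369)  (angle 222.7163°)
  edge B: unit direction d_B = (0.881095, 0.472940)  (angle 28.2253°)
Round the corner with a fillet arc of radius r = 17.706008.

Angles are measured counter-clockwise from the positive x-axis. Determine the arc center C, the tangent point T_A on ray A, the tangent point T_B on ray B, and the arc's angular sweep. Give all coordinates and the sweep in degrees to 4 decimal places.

center=(-9.1744,-17.2488) T_A=(-21.1856,-4.2398) T_B=(-17.5483,-1.6481) sweep=14.4910

bisector direction at 305.4708° = (0.580288,-0.814411)
center distance |VC| = r/sin(θ/2) = 17.706008/sin(82.7545°) = 17.848531
C = V + |VC|·bis = (-9.1744,-17.2488)
T_A = V + ((C−V)·d_A)·d_A = V + 2.2511·d_A = (-21.1856,-4.2398)
T_B = V + ((C−V)·d_B)·d_B = V + 2.2511·d_B = (-17.5483,-1.6481)
sweep = 180° − θ = 14.4910°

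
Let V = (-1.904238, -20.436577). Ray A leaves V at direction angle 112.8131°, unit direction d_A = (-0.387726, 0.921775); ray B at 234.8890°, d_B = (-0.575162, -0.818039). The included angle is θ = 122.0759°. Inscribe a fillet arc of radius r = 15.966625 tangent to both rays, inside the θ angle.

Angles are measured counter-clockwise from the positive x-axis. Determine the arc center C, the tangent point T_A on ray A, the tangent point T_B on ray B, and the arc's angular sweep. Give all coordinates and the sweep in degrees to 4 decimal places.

center=(-20.0481,-18.4819) T_A=(-5.3304,-12.2912) T_B=(-6.9867,-27.6653) sweep=57.9241

bisector direction at 173.8511° = (-0.994247,0.107114)
center distance |VC| = r/sin(θ/2) = 15.966625/sin(61.0380°) = 18.248810
C = V + |VC|·bis = (-20.0481,-18.4819)
T_A = V + ((C−V)·d_A)·d_A = V + 8.8366·d_A = (-5.3304,-12.2912)
T_B = V + ((C−V)·d_B)·d_B = V + 8.8366·d_B = (-6.9867,-27.6653)
sweep = 180° − θ = 57.9241°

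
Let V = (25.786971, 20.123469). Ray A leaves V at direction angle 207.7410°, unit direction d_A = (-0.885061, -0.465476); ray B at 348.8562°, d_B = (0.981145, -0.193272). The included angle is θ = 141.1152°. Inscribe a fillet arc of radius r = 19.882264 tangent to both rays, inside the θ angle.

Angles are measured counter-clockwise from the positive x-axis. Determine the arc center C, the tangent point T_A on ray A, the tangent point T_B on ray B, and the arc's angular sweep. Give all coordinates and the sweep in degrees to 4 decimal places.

center=(28.8302,-0.7403) T_A=(19.5754,16.8567) T_B=(32.6728,18.7670) sweep=38.8848

bisector direction at 278.2986° = (0.144332,-0.989529)
center distance |VC| = r/sin(θ/2) = 19.882264/sin(70.5576°) = 21.084578
C = V + |VC|·bis = (28.8302,-0.7403)
T_A = V + ((C−V)·d_A)·d_A = V + 7.0182·d_A = (19.5754,16.8567)
T_B = V + ((C−V)·d_B)·d_B = V + 7.0182·d_B = (32.6728,18.7670)
sweep = 180° − θ = 38.8848°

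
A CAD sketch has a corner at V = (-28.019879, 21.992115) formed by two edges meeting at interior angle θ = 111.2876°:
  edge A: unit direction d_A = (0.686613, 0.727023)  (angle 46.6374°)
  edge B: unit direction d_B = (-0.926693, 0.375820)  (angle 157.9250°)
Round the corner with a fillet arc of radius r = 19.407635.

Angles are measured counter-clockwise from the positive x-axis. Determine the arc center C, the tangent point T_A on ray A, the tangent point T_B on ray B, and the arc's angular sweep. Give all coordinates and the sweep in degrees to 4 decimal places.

center=(-33.0204,44.9630) T_A=(-18.9106,31.6375) T_B=(-40.3142,26.9781) sweep=68.7124

bisector direction at 102.2812° = (-0.212710,0.977115)
center distance |VC| = r/sin(θ/2) = 19.407635/sin(55.6438°) = 23.508872
C = V + |VC|·bis = (-33.0204,44.9630)
T_A = V + ((C−V)·d_A)·d_A = V + 13.2669·d_A = (-18.9106,31.6375)
T_B = V + ((C−V)·d_B)·d_B = V + 13.2669·d_B = (-40.3142,26.9781)
sweep = 180° − θ = 68.7124°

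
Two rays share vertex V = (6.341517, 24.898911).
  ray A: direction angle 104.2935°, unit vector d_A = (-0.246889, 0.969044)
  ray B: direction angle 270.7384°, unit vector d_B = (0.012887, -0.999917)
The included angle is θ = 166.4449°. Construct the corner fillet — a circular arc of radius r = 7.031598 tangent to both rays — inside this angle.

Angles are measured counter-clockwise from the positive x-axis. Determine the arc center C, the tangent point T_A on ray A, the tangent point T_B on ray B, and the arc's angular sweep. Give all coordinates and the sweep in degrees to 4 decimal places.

bisector direction at 187.5160° = (-0.991408,-0.130802)
center distance |VC| = r/sin(θ/2) = 7.031598/sin(83.2224°) = 7.081082
C = V + |VC|·bis = (-0.6787,23.9727)
T_A = V + ((C−V)·d_A)·d_A = V + 0.8357·d_A = (6.1352,25.7087)
T_B = V + ((C−V)·d_B)·d_B = V + 0.8357·d_B = (6.3523,24.0633)
sweep = 180° − θ = 13.5551°

center=(-0.6787,23.9727) T_A=(6.1352,25.7087) T_B=(6.3523,24.0633) sweep=13.5551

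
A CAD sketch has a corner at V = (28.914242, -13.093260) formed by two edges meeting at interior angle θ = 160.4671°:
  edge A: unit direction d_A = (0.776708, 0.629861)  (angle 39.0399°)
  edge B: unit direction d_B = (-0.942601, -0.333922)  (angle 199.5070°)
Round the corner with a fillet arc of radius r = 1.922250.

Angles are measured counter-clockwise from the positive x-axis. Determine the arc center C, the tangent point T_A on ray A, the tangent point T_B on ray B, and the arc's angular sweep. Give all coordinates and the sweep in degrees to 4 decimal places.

center=(27.9605,-11.3918) T_A=(29.1712,-12.8849) T_B=(28.6024,-13.2037) sweep=19.5329

bisector direction at 119.2735° = (-0.488978,0.872296)
center distance |VC| = r/sin(θ/2) = 1.922250/sin(80.2335°) = 1.950518
C = V + |VC|·bis = (27.9605,-11.3918)
T_A = V + ((C−V)·d_A)·d_A = V + 0.3309·d_A = (29.1712,-12.8849)
T_B = V + ((C−V)·d_B)·d_B = V + 0.3309·d_B = (28.6024,-13.2037)
sweep = 180° − θ = 19.5329°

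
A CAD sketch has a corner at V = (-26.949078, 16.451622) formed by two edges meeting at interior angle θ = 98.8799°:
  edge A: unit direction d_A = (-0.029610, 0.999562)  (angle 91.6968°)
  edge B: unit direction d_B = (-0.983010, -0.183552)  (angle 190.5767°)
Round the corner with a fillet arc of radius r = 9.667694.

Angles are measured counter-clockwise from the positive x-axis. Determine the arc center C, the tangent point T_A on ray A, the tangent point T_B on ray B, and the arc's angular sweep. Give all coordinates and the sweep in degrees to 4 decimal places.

center=(-36.8575,24.4363) T_A=(-27.1941,24.7225) T_B=(-35.0830,14.9328) sweep=81.1201

bisector direction at 141.1368° = (-0.778646,0.627464)
center distance |VC| = r/sin(θ/2) = 9.667694/sin(49.4400°) = 12.725257
C = V + |VC|·bis = (-36.8575,24.4363)
T_A = V + ((C−V)·d_A)·d_A = V + 8.2745·d_A = (-27.1941,24.7225)
T_B = V + ((C−V)·d_B)·d_B = V + 8.2745·d_B = (-35.0830,14.9328)
sweep = 180° − θ = 81.1201°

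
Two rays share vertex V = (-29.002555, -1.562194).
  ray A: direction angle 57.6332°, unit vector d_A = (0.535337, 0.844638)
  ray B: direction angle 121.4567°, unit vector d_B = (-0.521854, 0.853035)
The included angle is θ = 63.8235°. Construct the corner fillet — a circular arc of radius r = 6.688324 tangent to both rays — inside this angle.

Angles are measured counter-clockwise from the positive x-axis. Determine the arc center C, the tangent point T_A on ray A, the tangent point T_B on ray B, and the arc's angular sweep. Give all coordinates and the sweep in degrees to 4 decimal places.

center=(-28.9021,11.0900) T_A=(-23.2529,7.5095) T_B=(-34.6074,7.5997) sweep=116.1765

bisector direction at 89.5450° = (0.007942,0.999968)
center distance |VC| = r/sin(θ/2) = 6.688324/sin(31.9118°) = 12.652605
C = V + |VC|·bis = (-28.9021,11.0900)
T_A = V + ((C−V)·d_A)·d_A = V + 10.7403·d_A = (-23.2529,7.5095)
T_B = V + ((C−V)·d_B)·d_B = V + 10.7403·d_B = (-34.6074,7.5997)
sweep = 180° − θ = 116.1765°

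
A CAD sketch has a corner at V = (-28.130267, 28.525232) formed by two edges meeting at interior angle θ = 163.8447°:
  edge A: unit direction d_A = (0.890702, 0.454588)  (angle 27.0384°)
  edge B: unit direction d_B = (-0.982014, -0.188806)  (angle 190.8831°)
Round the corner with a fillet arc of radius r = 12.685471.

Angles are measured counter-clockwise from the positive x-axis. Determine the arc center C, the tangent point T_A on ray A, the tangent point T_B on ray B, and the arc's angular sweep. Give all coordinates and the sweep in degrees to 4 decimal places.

bisector direction at 108.9608° = (-0.324920,0.945741)
center distance |VC| = r/sin(θ/2) = 12.685471/sin(81.9223°) = 12.812591
C = V + |VC|·bis = (-32.2933,40.6426)
T_A = V + ((C−V)·d_A)·d_A = V + 1.8004·d_A = (-26.5267,29.3437)
T_B = V + ((C−V)·d_B)·d_B = V + 1.8004·d_B = (-29.8982,28.1853)
sweep = 180° − θ = 16.1553°

center=(-32.2933,40.6426) T_A=(-26.5267,29.3437) T_B=(-29.8982,28.1853) sweep=16.1553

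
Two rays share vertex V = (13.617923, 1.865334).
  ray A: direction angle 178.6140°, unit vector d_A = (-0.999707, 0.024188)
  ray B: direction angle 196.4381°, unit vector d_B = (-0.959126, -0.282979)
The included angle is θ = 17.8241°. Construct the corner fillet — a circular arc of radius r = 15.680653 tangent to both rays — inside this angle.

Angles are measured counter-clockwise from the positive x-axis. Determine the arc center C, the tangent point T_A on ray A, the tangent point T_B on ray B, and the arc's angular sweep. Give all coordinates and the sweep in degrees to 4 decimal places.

center=(-86.7291,-11.3920) T_A=(-86.3498,4.2841) T_B=(-82.2918,-26.4317) sweep=162.1759

bisector direction at 187.5260° = (-0.991385,-0.130977)
center distance |VC| = r/sin(θ/2) = 15.680653/sin(8.9121°) = 101.218945
C = V + |VC|·bis = (-86.7291,-11.3920)
T_A = V + ((C−V)·d_A)·d_A = V + 99.9970·d_A = (-86.3498,4.2841)
T_B = V + ((C−V)·d_B)·d_B = V + 99.9970·d_B = (-82.2918,-26.4317)
sweep = 180° − θ = 162.1759°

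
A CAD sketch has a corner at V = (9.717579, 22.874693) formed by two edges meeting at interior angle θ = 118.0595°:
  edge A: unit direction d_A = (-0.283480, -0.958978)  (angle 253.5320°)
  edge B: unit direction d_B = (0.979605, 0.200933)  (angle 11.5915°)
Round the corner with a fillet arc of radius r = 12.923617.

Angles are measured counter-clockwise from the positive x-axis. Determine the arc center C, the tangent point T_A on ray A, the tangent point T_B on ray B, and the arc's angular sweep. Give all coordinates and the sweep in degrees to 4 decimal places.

center=(19.9123,11.7731) T_A=(7.5189,15.4367) T_B=(17.3156,24.4332) sweep=61.9405

bisector direction at 312.5618° = (0.676384,-0.736549)
center distance |VC| = r/sin(θ/2) = 12.923617/sin(59.0297°) = 15.072423
C = V + |VC|·bis = (19.9123,11.7731)
T_A = V + ((C−V)·d_A)·d_A = V + 7.7562·d_A = (7.5189,15.4367)
T_B = V + ((C−V)·d_B)·d_B = V + 7.7562·d_B = (17.3156,24.4332)
sweep = 180° − θ = 61.9405°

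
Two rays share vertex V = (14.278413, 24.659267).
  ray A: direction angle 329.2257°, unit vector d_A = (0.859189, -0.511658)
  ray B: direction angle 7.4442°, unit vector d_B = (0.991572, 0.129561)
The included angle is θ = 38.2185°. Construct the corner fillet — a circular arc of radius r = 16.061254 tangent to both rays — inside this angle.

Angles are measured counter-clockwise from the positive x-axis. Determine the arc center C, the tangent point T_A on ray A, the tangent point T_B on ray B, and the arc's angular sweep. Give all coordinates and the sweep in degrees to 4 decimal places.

center=(62.3265,14.7395) T_A=(54.1087,0.9399) T_B=(60.2456,30.6654) sweep=141.7815

bisector direction at 348.3350° = (0.979346,-0.202190)
center distance |VC| = r/sin(θ/2) = 16.061254/sin(19.1092°) = 49.061404
C = V + |VC|·bis = (62.3265,14.7395)
T_A = V + ((C−V)·d_A)·d_A = V + 46.3579·d_A = (54.1087,0.9399)
T_B = V + ((C−V)·d_B)·d_B = V + 46.3579·d_B = (60.2456,30.6654)
sweep = 180° − θ = 141.7815°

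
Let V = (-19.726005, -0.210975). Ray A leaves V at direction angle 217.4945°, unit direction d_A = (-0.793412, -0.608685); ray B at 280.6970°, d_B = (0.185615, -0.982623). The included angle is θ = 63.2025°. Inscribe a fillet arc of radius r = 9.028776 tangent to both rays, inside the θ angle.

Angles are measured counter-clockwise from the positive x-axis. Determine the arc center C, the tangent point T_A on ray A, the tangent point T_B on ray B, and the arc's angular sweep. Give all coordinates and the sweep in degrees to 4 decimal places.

center=(-25.8739,-16.3072) T_A=(-31.3696,-9.1436) T_B=(-17.0020,-14.6313) sweep=116.7975

bisector direction at 249.0958° = (-0.356807,-0.934178)
center distance |VC| = r/sin(θ/2) = 9.028776/sin(31.6013°) = 17.230341
C = V + |VC|·bis = (-25.8739,-16.3072)
T_A = V + ((C−V)·d_A)·d_A = V + 14.6753·d_A = (-31.3696,-9.1436)
T_B = V + ((C−V)·d_B)·d_B = V + 14.6753·d_B = (-17.0020,-14.6313)
sweep = 180° − θ = 116.7975°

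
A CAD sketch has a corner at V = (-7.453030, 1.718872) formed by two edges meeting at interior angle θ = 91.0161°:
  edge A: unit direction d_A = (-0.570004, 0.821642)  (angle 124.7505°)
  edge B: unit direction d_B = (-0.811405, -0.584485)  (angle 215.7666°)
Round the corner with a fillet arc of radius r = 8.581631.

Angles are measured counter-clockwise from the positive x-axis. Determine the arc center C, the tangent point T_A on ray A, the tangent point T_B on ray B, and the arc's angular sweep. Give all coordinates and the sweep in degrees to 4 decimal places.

bisector direction at 170.2585° = (-0.985581,0.169202)
center distance |VC| = r/sin(θ/2) = 8.581631/sin(45.5080°) = 12.030061
C = V + |VC|·bis = (-19.3096,3.7544)
T_A = V + ((C−V)·d_A)·d_A = V + 8.4308·d_A = (-12.2586,8.6460)
T_B = V + ((C−V)·d_B)·d_B = V + 8.4308·d_B = (-14.2938,-3.2088)
sweep = 180° − θ = 88.9839°

center=(-19.3096,3.7544) T_A=(-12.2586,8.6460) T_B=(-14.2938,-3.2088) sweep=88.9839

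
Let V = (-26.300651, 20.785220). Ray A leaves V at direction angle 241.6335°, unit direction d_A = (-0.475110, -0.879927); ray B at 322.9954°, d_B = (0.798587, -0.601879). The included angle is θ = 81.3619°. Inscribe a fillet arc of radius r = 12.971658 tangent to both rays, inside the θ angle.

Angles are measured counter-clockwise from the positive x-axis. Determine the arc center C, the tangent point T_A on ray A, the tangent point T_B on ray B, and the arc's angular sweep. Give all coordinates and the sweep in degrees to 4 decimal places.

bisector direction at 282.3144° = (0.213277,-0.976992)
center distance |VC| = r/sin(θ/2) = 12.971658/sin(40.6810°) = 19.899872
C = V + |VC|·bis = (-22.0565,1.3432)
T_A = V + ((C−V)·d_A)·d_A = V + 15.0911·d_A = (-33.4706,7.5062)
T_B = V + ((C−V)·d_B)·d_B = V + 15.0911·d_B = (-14.2491,11.7022)
sweep = 180° − θ = 98.6381°

center=(-22.0565,1.3432) T_A=(-33.4706,7.5062) T_B=(-14.2491,11.7022) sweep=98.6381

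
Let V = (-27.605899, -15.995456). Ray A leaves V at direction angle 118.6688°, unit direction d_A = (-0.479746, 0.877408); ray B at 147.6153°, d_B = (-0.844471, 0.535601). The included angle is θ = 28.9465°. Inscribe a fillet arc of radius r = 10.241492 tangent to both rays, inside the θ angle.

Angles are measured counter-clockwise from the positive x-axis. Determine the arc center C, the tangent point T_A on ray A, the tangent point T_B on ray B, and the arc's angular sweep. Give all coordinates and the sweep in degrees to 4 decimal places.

center=(-55.6269,13.9044) T_A=(-46.6409,18.8177) T_B=(-61.1122,5.2558) sweep=151.0535

bisector direction at 133.1421° = (-0.683809,0.729661)
center distance |VC| = r/sin(θ/2) = 10.241492/sin(14.4733°) = 40.977774
C = V + |VC|·bis = (-55.6269,13.9044)
T_A = V + ((C−V)·d_A)·d_A = V + 39.6773·d_A = (-46.6409,18.8177)
T_B = V + ((C−V)·d_B)·d_B = V + 39.6773·d_B = (-61.1122,5.2558)
sweep = 180° − θ = 151.0535°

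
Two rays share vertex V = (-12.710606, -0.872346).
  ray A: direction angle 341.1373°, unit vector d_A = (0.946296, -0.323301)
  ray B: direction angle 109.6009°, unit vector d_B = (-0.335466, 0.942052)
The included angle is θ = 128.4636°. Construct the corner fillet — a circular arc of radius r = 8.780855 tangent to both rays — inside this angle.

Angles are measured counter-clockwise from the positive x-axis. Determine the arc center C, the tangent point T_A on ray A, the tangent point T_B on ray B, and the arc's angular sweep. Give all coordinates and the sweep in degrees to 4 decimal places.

center=(-5.8606,6.0665) T_A=(-8.6994,-2.2428) T_B=(-14.1326,3.1208) sweep=51.5364

bisector direction at 45.3691° = (0.702537,0.711647)
center distance |VC| = r/sin(θ/2) = 8.780855/sin(64.2318°) = 9.750437
C = V + |VC|·bis = (-5.8606,6.0665)
T_A = V + ((C−V)·d_A)·d_A = V + 4.2388·d_A = (-8.6994,-2.2428)
T_B = V + ((C−V)·d_B)·d_B = V + 4.2388·d_B = (-14.1326,3.1208)
sweep = 180° − θ = 51.5364°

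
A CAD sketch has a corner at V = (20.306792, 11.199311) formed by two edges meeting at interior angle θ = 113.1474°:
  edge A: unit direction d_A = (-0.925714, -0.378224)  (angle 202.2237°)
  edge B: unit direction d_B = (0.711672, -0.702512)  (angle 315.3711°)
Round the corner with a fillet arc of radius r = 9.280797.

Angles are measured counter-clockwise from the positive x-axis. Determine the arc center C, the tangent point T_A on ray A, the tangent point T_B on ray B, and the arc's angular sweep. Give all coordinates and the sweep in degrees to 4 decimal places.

bisector direction at 258.7974° = (-0.194279,-0.980946)
center distance |VC| = r/sin(θ/2) = 9.280797/sin(56.5737°) = 11.120119
C = V + |VC|·bis = (18.1464,0.2911)
T_A = V + ((C−V)·d_A)·d_A = V + 6.1257·d_A = (14.6362,8.8824)
T_B = V + ((C−V)·d_B)·d_B = V + 6.1257·d_B = (24.6663,6.8960)
sweep = 180° − θ = 66.8526°

center=(18.1464,0.2911) T_A=(14.6362,8.8824) T_B=(24.6663,6.8960) sweep=66.8526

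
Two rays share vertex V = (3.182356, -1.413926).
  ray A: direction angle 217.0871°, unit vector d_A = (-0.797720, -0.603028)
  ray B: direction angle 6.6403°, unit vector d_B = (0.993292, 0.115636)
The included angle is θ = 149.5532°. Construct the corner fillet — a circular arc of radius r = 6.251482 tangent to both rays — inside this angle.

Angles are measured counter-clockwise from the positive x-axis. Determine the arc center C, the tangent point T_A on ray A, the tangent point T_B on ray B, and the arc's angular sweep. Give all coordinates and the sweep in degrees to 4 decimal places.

bisector direction at 291.8637° = (0.372400,-0.928072)
center distance |VC| = r/sin(θ/2) = 6.251482/sin(74.7766°) = 6.478828
C = V + |VC|·bis = (5.5951,-7.4267)
T_A = V + ((C−V)·d_A)·d_A = V + 1.7012·d_A = (1.8252,-2.4398)
T_B = V + ((C−V)·d_B)·d_B = V + 1.7012·d_B = (4.8722,-1.2172)
sweep = 180° − θ = 30.4468°

center=(5.5951,-7.4267) T_A=(1.8252,-2.4398) T_B=(4.8722,-1.2172) sweep=30.4468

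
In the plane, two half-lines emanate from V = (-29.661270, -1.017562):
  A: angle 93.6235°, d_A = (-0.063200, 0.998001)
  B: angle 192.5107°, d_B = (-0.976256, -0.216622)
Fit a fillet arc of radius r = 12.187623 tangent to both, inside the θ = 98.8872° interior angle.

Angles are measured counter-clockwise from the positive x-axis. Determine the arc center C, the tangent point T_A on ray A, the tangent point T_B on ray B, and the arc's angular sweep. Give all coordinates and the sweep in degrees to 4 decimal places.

center=(-42.4837,8.6213) T_A=(-30.3204,9.3916) T_B=(-39.8436,-3.2769) sweep=81.1128

bisector direction at 143.0671° = (-0.799340,0.600879)
center distance |VC| = r/sin(θ/2) = 12.187623/sin(49.4436°) = 16.041279
C = V + |VC|·bis = (-42.4837,8.6213)
T_A = V + ((C−V)·d_A)·d_A = V + 10.4300·d_A = (-30.3204,9.3916)
T_B = V + ((C−V)·d_B)·d_B = V + 10.4300·d_B = (-39.8436,-3.2769)
sweep = 180° − θ = 81.1128°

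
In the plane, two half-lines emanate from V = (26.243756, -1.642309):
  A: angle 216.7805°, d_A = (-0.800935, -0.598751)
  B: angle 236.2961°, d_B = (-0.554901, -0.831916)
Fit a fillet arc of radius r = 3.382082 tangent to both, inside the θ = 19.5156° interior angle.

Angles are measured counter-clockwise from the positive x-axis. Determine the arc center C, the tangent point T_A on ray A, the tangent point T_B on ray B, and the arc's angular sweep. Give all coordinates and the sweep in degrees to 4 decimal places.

bisector direction at 226.5383° = (-0.687870,-0.725834)
center distance |VC| = r/sin(θ/2) = 3.382082/sin(9.7578°) = 19.955208
C = V + |VC|·bis = (12.5172,-16.1265)
T_A = V + ((C−V)·d_A)·d_A = V + 19.6665·d_A = (10.4922,-13.4177)
T_B = V + ((C−V)·d_B)·d_B = V + 19.6665·d_B = (15.3308,-18.0032)
sweep = 180° − θ = 160.4844°

center=(12.5172,-16.1265) T_A=(10.4922,-13.4177) T_B=(15.3308,-18.0032) sweep=160.4844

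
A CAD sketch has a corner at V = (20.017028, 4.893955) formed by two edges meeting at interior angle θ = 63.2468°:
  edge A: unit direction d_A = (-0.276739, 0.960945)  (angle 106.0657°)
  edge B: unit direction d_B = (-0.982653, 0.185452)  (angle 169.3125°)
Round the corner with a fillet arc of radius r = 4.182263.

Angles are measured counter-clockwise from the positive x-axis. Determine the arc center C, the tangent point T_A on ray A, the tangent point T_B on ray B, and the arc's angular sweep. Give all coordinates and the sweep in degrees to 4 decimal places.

center=(14.1185,10.2633) T_A=(18.1374,11.4206) T_B=(13.3429,6.1535) sweep=116.7532

bisector direction at 137.6891° = (-0.739503,0.673153)
center distance |VC| = r/sin(θ/2) = 4.182263/sin(31.6234°) = 7.976338
C = V + |VC|·bis = (14.1185,10.2633)
T_A = V + ((C−V)·d_A)·d_A = V + 6.7920·d_A = (18.1374,11.4206)
T_B = V + ((C−V)·d_B)·d_B = V + 6.7920·d_B = (13.3429,6.1535)
sweep = 180° − θ = 116.7532°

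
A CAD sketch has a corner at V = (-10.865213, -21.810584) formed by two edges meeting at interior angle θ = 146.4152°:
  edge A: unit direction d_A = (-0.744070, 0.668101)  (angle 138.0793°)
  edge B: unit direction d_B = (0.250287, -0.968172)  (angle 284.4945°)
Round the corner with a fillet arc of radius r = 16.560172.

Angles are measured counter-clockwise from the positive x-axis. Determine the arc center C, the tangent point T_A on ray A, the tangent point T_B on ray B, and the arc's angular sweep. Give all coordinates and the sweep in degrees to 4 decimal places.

center=(-25.6475,-30.7937) T_A=(-14.5836,-18.4718) T_B=(-9.6144,-26.6489) sweep=33.5848

bisector direction at 211.2869° = (-0.854578,-0.519324)
center distance |VC| = r/sin(θ/2) = 16.560172/sin(73.2076°) = 17.297787
C = V + |VC|·bis = (-25.6475,-30.7937)
T_A = V + ((C−V)·d_A)·d_A = V + 4.9974·d_A = (-14.5836,-18.4718)
T_B = V + ((C−V)·d_B)·d_B = V + 4.9974·d_B = (-9.6144,-26.6489)
sweep = 180° − θ = 33.5848°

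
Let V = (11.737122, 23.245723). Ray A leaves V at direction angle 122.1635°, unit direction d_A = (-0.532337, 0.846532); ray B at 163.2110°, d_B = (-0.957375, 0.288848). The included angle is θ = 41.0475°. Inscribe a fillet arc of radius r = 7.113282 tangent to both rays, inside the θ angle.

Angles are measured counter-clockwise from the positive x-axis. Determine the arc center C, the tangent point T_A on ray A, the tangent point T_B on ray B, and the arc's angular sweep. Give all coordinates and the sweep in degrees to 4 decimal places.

bisector direction at 142.6873° = (-0.795339,0.606165)
center distance |VC| = r/sin(θ/2) = 7.113282/sin(20.5237°) = 20.289136
C = V + |VC|·bis = (-4.3996,35.5443)
T_A = V + ((C−V)·d_A)·d_A = V + 19.0013·d_A = (1.6220,39.3310)
T_B = V + ((C−V)·d_B)·d_B = V + 19.0013·d_B = (-6.4543,28.7342)
sweep = 180° − θ = 138.9525°

center=(-4.3996,35.5443) T_A=(1.6220,39.3310) T_B=(-6.4543,28.7342) sweep=138.9525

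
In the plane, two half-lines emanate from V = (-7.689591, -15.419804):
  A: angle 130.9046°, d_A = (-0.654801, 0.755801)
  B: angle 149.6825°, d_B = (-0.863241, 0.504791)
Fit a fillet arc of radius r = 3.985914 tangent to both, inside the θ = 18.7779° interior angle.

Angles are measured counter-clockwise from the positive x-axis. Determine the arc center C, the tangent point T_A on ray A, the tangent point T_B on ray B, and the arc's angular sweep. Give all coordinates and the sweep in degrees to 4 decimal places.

center=(-26.4867,0.1894) T_A=(-23.4741,2.7994) T_B=(-28.4987,-3.2514) sweep=161.2221

bisector direction at 140.2935° = (-0.769328,0.638854)
center distance |VC| = r/sin(θ/2) = 3.985914/sin(9.3889°) = 24.433121
C = V + |VC|·bis = (-26.4867,0.1894)
T_A = V + ((C−V)·d_A)·d_A = V + 24.1058·d_A = (-23.4741,2.7994)
T_B = V + ((C−V)·d_B)·d_B = V + 24.1058·d_B = (-28.4987,-3.2514)
sweep = 180° − θ = 161.2221°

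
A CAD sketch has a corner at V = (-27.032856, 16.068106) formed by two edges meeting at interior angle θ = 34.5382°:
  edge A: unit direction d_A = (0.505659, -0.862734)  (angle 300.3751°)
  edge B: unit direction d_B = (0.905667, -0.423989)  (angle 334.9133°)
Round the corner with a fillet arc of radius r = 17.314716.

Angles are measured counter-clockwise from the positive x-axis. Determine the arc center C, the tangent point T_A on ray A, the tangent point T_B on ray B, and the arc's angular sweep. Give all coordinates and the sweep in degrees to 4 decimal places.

bisector direction at 317.6442° = (0.738975,-0.673733)
center distance |VC| = r/sin(θ/2) = 17.314716/sin(17.2691°) = 58.326216
C = V + |VC|·bis = (16.0688,-23.2282)
T_A = V + ((C−V)·d_A)·d_A = V + 55.6969·d_A = (1.1308,-31.9835)
T_B = V + ((C−V)·d_B)·d_B = V + 55.6969·d_B = (23.4100,-7.5468)
sweep = 180° − θ = 145.4618°

center=(16.0688,-23.2282) T_A=(1.1308,-31.9835) T_B=(23.4100,-7.5468) sweep=145.4618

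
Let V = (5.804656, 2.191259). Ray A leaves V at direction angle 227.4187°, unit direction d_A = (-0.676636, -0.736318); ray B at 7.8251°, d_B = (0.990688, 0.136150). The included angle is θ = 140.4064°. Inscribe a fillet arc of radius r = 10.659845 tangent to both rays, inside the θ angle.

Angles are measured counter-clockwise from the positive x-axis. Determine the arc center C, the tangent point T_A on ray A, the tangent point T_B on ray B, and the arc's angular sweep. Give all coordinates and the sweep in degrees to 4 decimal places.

center=(11.0574,-7.8469) T_A=(3.2083,-0.6341) T_B=(9.6060,2.7137) sweep=39.5936

bisector direction at 297.6219° = (0.463635,-0.886026)
center distance |VC| = r/sin(θ/2) = 10.659845/sin(70.2032°) = 11.329417
C = V + |VC|·bis = (11.0574,-7.8469)
T_A = V + ((C−V)·d_A)·d_A = V + 3.8371·d_A = (3.2083,-0.6341)
T_B = V + ((C−V)·d_B)·d_B = V + 3.8371·d_B = (9.6060,2.7137)
sweep = 180° − θ = 39.5936°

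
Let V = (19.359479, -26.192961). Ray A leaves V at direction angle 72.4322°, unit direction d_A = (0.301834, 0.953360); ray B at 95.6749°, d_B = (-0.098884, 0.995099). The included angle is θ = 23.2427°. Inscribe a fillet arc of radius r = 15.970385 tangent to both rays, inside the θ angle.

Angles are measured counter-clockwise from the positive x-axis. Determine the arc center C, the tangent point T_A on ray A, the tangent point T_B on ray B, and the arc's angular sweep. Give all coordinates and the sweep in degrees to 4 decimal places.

bisector direction at 84.0535° = (0.103599,0.994619)
center distance |VC| = r/sin(θ/2) = 15.970385/sin(11.6213°) = 79.279950
C = V + |VC|·bis = (27.5728,52.6604)
T_A = V + ((C−V)·d_A)·d_A = V + 77.6547·d_A = (42.7983,47.8400)
T_B = V + ((C−V)·d_B)·d_B = V + 77.6547·d_B = (11.6807,51.0812)
sweep = 180° − θ = 156.7573°

center=(27.5728,52.6604) T_A=(42.7983,47.8400) T_B=(11.6807,51.0812) sweep=156.7573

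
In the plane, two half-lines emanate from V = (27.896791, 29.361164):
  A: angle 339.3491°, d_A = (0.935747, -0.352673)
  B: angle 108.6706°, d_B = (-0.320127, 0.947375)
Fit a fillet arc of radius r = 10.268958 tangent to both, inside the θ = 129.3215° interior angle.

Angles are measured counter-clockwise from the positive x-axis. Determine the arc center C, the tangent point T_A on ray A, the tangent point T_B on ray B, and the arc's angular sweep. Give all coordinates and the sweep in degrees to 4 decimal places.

bisector direction at 44.0099° = (0.719220,0.694782)
center distance |VC| = r/sin(θ/2) = 10.268958/sin(64.6607°) = 11.362112
C = V + |VC|·bis = (36.0687,37.2554)
T_A = V + ((C−V)·d_A)·d_A = V + 4.8627·d_A = (32.4471,27.6462)
T_B = V + ((C−V)·d_B)·d_B = V + 4.8627·d_B = (26.3401,33.9680)
sweep = 180° − θ = 50.6785°

center=(36.0687,37.2554) T_A=(32.4471,27.6462) T_B=(26.3401,33.9680) sweep=50.6785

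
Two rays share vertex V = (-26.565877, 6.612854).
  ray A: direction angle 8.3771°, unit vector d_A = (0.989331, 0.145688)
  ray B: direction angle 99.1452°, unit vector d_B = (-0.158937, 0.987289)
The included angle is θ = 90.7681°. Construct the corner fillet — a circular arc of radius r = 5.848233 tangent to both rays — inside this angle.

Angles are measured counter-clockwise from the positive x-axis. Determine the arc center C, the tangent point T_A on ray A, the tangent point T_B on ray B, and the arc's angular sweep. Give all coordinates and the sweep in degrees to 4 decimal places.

bisector direction at 53.7612° = (0.591153,0.806560)
center distance |VC| = r/sin(θ/2) = 5.848233/sin(45.3841°) = 8.215766
C = V + |VC|·bis = (-21.7091,13.2394)
T_A = V + ((C−V)·d_A)·d_A = V + 5.7704·d_A = (-20.8571,7.4535)
T_B = V + ((C−V)·d_B)·d_B = V + 5.7704·d_B = (-27.4830,12.3099)
sweep = 180° − θ = 89.2319°

center=(-21.7091,13.2394) T_A=(-20.8571,7.4535) T_B=(-27.4830,12.3099) sweep=89.2319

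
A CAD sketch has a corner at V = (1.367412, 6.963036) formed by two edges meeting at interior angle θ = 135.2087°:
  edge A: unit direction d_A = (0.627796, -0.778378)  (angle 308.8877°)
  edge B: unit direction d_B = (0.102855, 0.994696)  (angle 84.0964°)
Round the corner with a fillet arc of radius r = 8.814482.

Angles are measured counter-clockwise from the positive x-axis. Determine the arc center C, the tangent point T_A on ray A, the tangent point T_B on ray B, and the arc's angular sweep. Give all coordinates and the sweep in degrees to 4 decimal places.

bisector direction at 16.4920° = (0.958859,0.283882)
center distance |VC| = r/sin(θ/2) = 8.814482/sin(67.6043°) = 9.533550
C = V + |VC|·bis = (10.5087,9.6694)
T_A = V + ((C−V)·d_A)·d_A = V + 3.6323·d_A = (3.6477,4.1357)
T_B = V + ((C−V)·d_B)·d_B = V + 3.6323·d_B = (1.7410,10.5761)
sweep = 180° − θ = 44.7913°

center=(10.5087,9.6694) T_A=(3.6477,4.1357) T_B=(1.7410,10.5761) sweep=44.7913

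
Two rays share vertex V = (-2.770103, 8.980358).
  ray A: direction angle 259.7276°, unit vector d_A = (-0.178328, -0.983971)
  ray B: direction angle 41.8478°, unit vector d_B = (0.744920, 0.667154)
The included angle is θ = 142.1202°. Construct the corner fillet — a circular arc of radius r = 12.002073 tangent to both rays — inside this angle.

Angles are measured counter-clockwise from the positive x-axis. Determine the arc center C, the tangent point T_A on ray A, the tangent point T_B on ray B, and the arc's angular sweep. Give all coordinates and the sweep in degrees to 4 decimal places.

bisector direction at 330.7877° = (0.872817,-0.488047)
center distance |VC| = r/sin(θ/2) = 12.002073/sin(71.0601°) = 12.689065
C = V + |VC|·bis = (8.3051,2.7875)
T_A = V + ((C−V)·d_A)·d_A = V + 4.1186·d_A = (-3.5046,4.9278)
T_B = V + ((C−V)·d_B)·d_B = V + 4.1186·d_B = (0.2979,11.7281)
sweep = 180° − θ = 37.8798°

center=(8.3051,2.7875) T_A=(-3.5046,4.9278) T_B=(0.2979,11.7281) sweep=37.8798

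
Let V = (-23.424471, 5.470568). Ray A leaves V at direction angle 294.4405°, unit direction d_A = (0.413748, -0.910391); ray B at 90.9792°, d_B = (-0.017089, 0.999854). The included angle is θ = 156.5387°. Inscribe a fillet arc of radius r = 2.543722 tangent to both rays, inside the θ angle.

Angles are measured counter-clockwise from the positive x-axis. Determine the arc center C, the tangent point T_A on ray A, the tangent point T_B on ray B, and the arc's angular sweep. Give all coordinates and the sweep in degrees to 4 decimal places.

center=(-20.8901,6.0422) T_A=(-23.2059,4.9897) T_B=(-23.4335,5.9987) sweep=23.4613

bisector direction at 12.7099° = (0.975497,0.220014)
center distance |VC| = r/sin(θ/2) = 2.543722/sin(78.2694°) = 2.597983
C = V + |VC|·bis = (-20.8901,6.0422)
T_A = V + ((C−V)·d_A)·d_A = V + 0.5282·d_A = (-23.2059,4.9897)
T_B = V + ((C−V)·d_B)·d_B = V + 0.5282·d_B = (-23.4335,5.9987)
sweep = 180° − θ = 23.4613°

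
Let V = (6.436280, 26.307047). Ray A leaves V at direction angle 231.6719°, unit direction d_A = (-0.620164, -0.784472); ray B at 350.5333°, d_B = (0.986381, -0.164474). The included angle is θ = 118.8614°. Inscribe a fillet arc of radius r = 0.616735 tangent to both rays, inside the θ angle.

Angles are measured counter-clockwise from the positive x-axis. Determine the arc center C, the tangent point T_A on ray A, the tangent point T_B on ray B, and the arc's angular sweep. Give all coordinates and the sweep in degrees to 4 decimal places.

center=(6.6942,25.6388) T_A=(6.2104,26.0213) T_B=(6.7956,26.2471) sweep=61.1386

bisector direction at 291.1026° = (0.360039,-0.932937)
center distance |VC| = r/sin(θ/2) = 0.616735/sin(59.4307°) = 0.716289
C = V + |VC|·bis = (6.6942,25.6388)
T_A = V + ((C−V)·d_A)·d_A = V + 0.3643·d_A = (6.2104,26.0213)
T_B = V + ((C−V)·d_B)·d_B = V + 0.3643·d_B = (6.7956,26.2471)
sweep = 180° − θ = 61.1386°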